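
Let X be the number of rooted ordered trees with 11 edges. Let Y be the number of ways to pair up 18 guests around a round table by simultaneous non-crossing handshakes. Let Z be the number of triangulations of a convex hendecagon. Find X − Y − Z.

A rooted plane tree with 11 edges has 12 nodes, and the count is C_11. So X = C_11 = 58786.
With 18 = 2·9 people, non-crossing handshake pairings are non-crossing perfect matchings on a circle, counted by C_9. So Y = C_9 = 4862.
The number of triangulations of an 11-gon is the Catalan number C_9 (index = sides − 2). So Z = C_9 = 4862.
X − Y − Z = 58786 − 4862 − 4862 = 49062.

49062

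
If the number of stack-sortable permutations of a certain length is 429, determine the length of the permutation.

7

Stack-sortable permutations of [n] are counted by C_n; 429 = C_7.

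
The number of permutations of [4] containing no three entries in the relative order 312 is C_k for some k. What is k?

4

For any fixed pattern of length 3, the pattern-avoiding permutations of [4] number C_4.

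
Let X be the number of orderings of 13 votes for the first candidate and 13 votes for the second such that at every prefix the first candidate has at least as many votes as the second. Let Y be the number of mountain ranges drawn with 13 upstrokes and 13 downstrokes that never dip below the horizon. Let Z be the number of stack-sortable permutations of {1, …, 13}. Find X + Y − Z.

Reading a vote for the leader as '(' and for the other as ')' turns such a sequence into a balanced string of 13 pairs, so the count is C_13. So X = C_13 = 742900.
Paths of 13 up- and 13 down-steps that never dip below the axis are Dyck paths; their count is C_13. So Y = C_13 = 742900.
By Knuth's characterisation, the stack-sortable permutations of length 13 are the 231-avoiders, numbering C_13. So Z = C_13 = 742900.
X + Y − Z = 742900 + 742900 − 742900 = 742900.

742900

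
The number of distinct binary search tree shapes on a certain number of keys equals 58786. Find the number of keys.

Binary search tree shapes on n keys are counted by C_n; 58786 = C_11.

11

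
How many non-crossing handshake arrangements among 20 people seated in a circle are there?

Non-crossing handshake pairings of 2n people are counted by C_n; 20 people gives n = 10.
C_10 = C(20,10)/11 = 184756/11 = 16796.

16796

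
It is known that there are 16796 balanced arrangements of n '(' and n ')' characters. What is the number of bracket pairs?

10

Balanced strings of n bracket-pairs are counted by C_n; 16796 = C_10.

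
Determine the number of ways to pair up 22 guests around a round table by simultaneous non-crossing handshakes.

With 22 = 2·11 people, non-crossing handshake pairings are non-crossing perfect matchings on a circle, counted by C_11.
C_11 = C(22,11)/12 = 705432/12 = 58786.

58786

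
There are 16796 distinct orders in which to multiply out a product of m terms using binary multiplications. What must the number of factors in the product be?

11

Parenthesizations of m factors are counted by C_{m−1}. Since C_10 = 16796, the index is 10.
So the index is 10, and the number of factors is 10 + 1 = 11.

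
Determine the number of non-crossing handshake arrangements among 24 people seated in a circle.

208012

Non-crossing handshake pairings of 2n people are counted by C_n; 24 people gives n = 12.
C_12 = 208012.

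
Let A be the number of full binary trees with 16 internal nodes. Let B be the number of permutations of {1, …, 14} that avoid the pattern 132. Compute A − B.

32683230

The number of full binary trees on 16 internal nodes is the Catalan number C_16. So A = C_16 = 35357670.
For any fixed pattern of length 3, the pattern-avoiding permutations of [14] number C_14. So B = C_14 = 2674440.
A − B = 35357670 − 2674440 = 32683230.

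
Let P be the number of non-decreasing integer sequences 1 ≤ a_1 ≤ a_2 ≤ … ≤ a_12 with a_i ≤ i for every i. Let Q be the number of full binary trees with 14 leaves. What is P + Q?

Weakly increasing sequences with a_i ≤ i biject with Dyck paths of semilength 12, so there are C_12. So P = C_12 = 208012.
Full binary trees with 14 leaves have 14−1 = 13 internal nodes, so there are C_13 of them. So Q = C_13 = 742900.
P + Q = 208012 + 742900 = 950912.

950912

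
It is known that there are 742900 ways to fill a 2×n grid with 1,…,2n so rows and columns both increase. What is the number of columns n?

Standard Young tableaux of shape 2×n are counted by C_n; 742900 = C_13.

13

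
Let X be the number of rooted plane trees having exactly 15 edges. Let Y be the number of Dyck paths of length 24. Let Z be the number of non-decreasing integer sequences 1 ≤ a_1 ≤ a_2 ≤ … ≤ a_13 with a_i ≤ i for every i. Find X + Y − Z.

9159957

Rooted ordered trees with n edges are counted by C_n; here n = 15. So X = C_15 = 9694845.
A Dyck path with 12 up-steps and 12 down-steps has semilength 12, so there are C_12 of them. So Y = C_12 = 208012.
Weakly increasing sequences with a_i ≤ i biject with Dyck paths of semilength 13, so there are C_13. So Z = C_13 = 742900.
X + Y − Z = 9694845 + 208012 − 742900 = 9159957.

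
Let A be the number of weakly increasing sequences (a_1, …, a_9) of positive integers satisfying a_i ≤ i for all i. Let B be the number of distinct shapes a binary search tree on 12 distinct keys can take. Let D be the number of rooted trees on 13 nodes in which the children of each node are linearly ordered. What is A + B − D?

4862

Weakly increasing sequences with a_i ≤ i biject with Dyck paths of semilength 9, so there are C_9. So A = C_9 = 4862.
Binary trees (left/right distinguished) on n nodes are counted by C_n; here n = 12. So B = C_12 = 208012.
Rooted ordered (plane) trees on m nodes have m−1 edges and are counted by C_{m−1}; m = 13 gives C_12. So D = C_12 = 208012.
A + B − D = 4862 + 208012 − 208012 = 4862.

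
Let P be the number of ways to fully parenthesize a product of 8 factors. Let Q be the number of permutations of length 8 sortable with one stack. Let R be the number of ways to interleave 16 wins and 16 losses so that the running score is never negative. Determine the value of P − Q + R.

35356669

Bracketing 8 factors into binary products is counted by C_{8−1} = C_7. So P = C_7 = 429.
Stack-sortable permutations are exactly the 231-avoiding ones, counted by C_n; here n = 8. So Q = C_8 = 1430.
Reading a vote for the leader as '(' and for the other as ')' turns such a sequence into a balanced string of 16 pairs, so the count is C_16. So R = C_16 = 35357670.
P − Q + R = 429 − 1430 + 35357670 = 35356669.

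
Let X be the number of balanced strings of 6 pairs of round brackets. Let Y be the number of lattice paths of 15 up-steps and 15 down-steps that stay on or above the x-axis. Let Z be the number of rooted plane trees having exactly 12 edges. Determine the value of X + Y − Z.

9486965

With 6 pairs the number of balanced bracket strings is the Catalan number C_6. So X = C_6 = 132.
A Dyck path with 15 up-steps and 15 down-steps has semilength 15, so there are C_15 of them. So Y = C_15 = 9694845.
Rooted ordered trees with n edges are counted by C_n; here n = 12. So Z = C_12 = 208012.
X + Y − Z = 132 + 9694845 − 208012 = 9486965.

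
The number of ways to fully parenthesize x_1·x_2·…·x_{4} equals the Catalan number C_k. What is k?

3

Parenthesizations of m factors correspond to full binary trees with m leaves, counted by C_{m−1}; m = 4 gives C_3.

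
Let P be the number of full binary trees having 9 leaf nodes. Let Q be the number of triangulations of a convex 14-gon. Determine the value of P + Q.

Full binary trees with 9 leaves have 9−1 = 8 internal nodes, so there are C_8 of them. So P = C_8 = 1430.
Triangulations of a convex m-gon are counted by C_{m−2}; with m = 14 this is C_12. So Q = C_12 = 208012.
P + Q = 1430 + 208012 = 209442.

209442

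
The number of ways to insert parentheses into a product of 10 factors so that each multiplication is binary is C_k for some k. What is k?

Bracketing 10 factors into binary products is counted by C_{10−1} = C_9.

9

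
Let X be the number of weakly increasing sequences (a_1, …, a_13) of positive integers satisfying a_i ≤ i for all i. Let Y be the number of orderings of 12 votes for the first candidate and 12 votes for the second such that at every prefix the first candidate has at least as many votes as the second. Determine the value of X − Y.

534888

Weakly increasing sequences with a_i ≤ i biject with Dyck paths of semilength 13, so there are C_13. So X = C_13 = 742900.
Ballot sequences with n votes each where one side never trails are Dyck words, counted by C_n; here n = 12. So Y = C_12 = 208012.
X − Y = 742900 − 208012 = 534888.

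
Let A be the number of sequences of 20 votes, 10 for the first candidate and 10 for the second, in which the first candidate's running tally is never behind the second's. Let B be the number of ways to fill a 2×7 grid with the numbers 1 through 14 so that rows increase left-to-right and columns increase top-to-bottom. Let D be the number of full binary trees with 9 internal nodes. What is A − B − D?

11505

Ballot sequences with n votes each where one side never trails are Dyck words, counted by C_n; here n = 10. So A = C_10 = 16796.
Standard Young tableaux of shape 2×n are counted by C_n; here n = 7. So B = C_7 = 429.
The number of full binary trees on 9 internal nodes is the Catalan number C_9. So D = C_9 = 4862.
A − B − D = 16796 − 429 − 4862 = 11505.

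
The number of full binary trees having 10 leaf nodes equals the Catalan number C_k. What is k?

Full binary trees with 10 leaves have 10−1 = 9 internal nodes, so there are C_9 of them.

9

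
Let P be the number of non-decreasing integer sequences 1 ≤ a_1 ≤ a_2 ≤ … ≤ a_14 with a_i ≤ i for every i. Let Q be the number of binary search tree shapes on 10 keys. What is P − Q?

Weakly increasing sequences with a_i ≤ i biject with Dyck paths of semilength 14, so there are C_14. So P = C_14 = 2674440.
Rooted binary trees with 10 nodes (each child slot possibly empty) number C_10. So Q = C_10 = 16796.
P − Q = 2674440 − 16796 = 2657644.

2657644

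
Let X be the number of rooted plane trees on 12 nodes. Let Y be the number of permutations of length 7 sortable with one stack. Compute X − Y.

58357

Rooted ordered (plane) trees on m nodes have m−1 edges and are counted by C_{m−1}; m = 12 gives C_11. So X = C_11 = 58786.
By Knuth's characterisation, the stack-sortable permutations of length 7 are the 231-avoiders, numbering C_7. So Y = C_7 = 429.
X − Y = 58786 − 429 = 58357.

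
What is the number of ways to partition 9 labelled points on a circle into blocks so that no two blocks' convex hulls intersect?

The non-crossing partitions of [9] form a lattice of size C_9.
C_9 = 4862.

4862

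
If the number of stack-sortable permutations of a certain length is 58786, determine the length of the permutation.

Stack-sortable permutations of [n] are counted by C_n. The Catalan number equal to 58786 is C_11.

11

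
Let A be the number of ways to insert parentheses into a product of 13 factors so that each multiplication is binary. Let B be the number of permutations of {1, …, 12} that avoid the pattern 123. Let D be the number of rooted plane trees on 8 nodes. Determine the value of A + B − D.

Parenthesizations of m factors correspond to full binary trees with m leaves, counted by C_{m−1}; m = 13 gives C_12. So A = C_12 = 208012.
For any fixed pattern of length 3, the pattern-avoiding permutations of [12] number C_12. So B = C_12 = 208012.
Rooted ordered (plane) trees on m nodes have m−1 edges and are counted by C_{m−1}; m = 8 gives C_7. So D = C_7 = 429.
A + B − D = 208012 + 208012 − 429 = 415595.

415595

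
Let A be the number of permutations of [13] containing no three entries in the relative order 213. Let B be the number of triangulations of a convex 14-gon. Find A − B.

534888

For any fixed pattern of length 3, the pattern-avoiding permutations of [13] number C_13. So A = C_13 = 742900.
The number of triangulations of a 14-gon is the Catalan number C_12 (index = sides − 2). So B = C_12 = 208012.
A − B = 742900 − 208012 = 534888.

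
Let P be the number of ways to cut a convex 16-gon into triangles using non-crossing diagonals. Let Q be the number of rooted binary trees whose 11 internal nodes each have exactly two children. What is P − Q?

The number of triangulations of a 16-gon is the Catalan number C_14 (index = sides − 2). So P = C_14 = 2674440.
The number of full binary trees on 11 internal nodes is the Catalan number C_11. So Q = C_11 = 58786.
P − Q = 2674440 − 58786 = 2615654.

2615654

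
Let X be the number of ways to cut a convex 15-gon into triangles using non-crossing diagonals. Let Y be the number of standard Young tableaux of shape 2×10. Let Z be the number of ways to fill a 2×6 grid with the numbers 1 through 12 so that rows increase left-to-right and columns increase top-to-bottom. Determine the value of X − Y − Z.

The number of triangulations of a 15-gon is the Catalan number C_13 (index = sides − 2). So X = C_13 = 742900.
Standard Young tableaux of shape 2×n are counted by C_n; here n = 10. So Y = C_10 = 16796.
Standard Young tableaux of shape 2×n are counted by C_n; here n = 6. So Z = C_6 = 132.
X − Y − Z = 742900 − 16796 − 132 = 725972.

725972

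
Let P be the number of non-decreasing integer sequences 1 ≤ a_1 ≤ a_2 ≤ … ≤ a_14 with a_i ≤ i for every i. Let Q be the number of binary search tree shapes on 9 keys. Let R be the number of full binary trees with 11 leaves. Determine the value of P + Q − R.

Such sub-staircase sequences of length n are counted by C_n; here n = 14. So P = C_14 = 2674440.
Binary trees (left/right distinguished) on n nodes are counted by C_n; here n = 9. So Q = C_9 = 4862.
Full binary trees with 11 leaves have 11−1 = 10 internal nodes, so there are C_10 of them. So R = C_10 = 16796.
P + Q − R = 2674440 + 4862 − 16796 = 2662506.

2662506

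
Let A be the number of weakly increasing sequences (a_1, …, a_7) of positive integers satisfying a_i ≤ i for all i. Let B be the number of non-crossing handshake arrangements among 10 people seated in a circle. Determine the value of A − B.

387

Weakly increasing sequences with a_i ≤ i biject with Dyck paths of semilength 7, so there are C_7. So A = C_7 = 429.
With 10 = 2·5 people, non-crossing handshake pairings are non-crossing perfect matchings on a circle, counted by C_5. So B = C_5 = 42.
A − B = 429 − 42 = 387.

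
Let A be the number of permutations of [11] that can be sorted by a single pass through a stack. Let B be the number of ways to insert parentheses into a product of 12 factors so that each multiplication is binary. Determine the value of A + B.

By Knuth's characterisation, the stack-sortable permutations of length 11 are the 231-avoiders, numbering C_11. So A = C_11 = 58786.
Parenthesizations of m factors correspond to full binary trees with m leaves, counted by C_{m−1}; m = 12 gives C_11. So B = C_11 = 58786.
A + B = 58786 + 58786 = 117572.

117572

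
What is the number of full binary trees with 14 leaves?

742900

A full binary tree with L leaves has L−1 internal nodes and is counted by C_{L−1}; L = 14 gives C_13.
C_13 = 742900.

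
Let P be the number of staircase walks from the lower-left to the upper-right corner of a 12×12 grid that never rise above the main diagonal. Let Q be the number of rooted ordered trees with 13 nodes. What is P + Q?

416024

Sub-diagonal monotone paths from (0,0) to (12,12) biject with Dyck paths of semilength 12, giving C_12. So P = C_12 = 208012.
A rooted plane tree on 13 nodes has 12 edges, and such trees are counted by C_12. So Q = C_12 = 208012.
P + Q = 208012 + 208012 = 416024.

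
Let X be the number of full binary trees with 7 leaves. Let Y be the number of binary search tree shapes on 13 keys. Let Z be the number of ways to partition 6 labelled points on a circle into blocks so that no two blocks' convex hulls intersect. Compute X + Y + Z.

Full binary trees with 7 leaves have 7−1 = 6 internal nodes, so there are C_6 of them. So X = C_6 = 132.
There are C_n binary search tree shapes on n keys; with n = 13 that is C_13. So Y = C_13 = 742900.
Non-crossing partitions of an n-element set are counted by C_n; here n = 6. So Z = C_6 = 132.
X + Y + Z = 132 + 742900 + 132 = 743164.

743164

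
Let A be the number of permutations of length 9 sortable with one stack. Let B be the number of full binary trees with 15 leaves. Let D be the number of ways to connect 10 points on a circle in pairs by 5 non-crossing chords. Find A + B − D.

By Knuth's characterisation, the stack-sortable permutations of length 9 are the 231-avoiders, numbering C_9. So A = C_9 = 4862.
Full binary trees with 15 leaves have 15−1 = 14 internal nodes, so there are C_14 of them. So B = C_14 = 2674440.
Non-crossing perfect matchings of 2n points on a circle are counted by C_n; with 10 points, n = 5. So D = C_5 = 42.
A + B − D = 4862 + 2674440 − 42 = 2679260.

2679260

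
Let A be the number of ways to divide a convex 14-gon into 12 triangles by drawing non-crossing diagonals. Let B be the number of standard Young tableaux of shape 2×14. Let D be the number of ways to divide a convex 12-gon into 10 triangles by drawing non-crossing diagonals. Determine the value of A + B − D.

2865656

Triangulations of a convex m-gon are counted by C_{m−2}; with m = 14 this is C_12. So A = C_12 = 208012.
Standard Young tableaux of shape 2×n are counted by C_n; here n = 14. So B = C_14 = 2674440.
A convex 12-gon is triangulated into 10 triangles, and the number of such triangulations is the Catalan number C_{12−2} = C_10. So D = C_10 = 16796.
A + B − D = 208012 + 2674440 − 16796 = 2865656.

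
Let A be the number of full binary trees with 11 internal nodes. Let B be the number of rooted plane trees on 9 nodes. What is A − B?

The number of full binary trees on 11 internal nodes is the Catalan number C_11. So A = C_11 = 58786.
Rooted ordered (plane) trees on m nodes have m−1 edges and are counted by C_{m−1}; m = 9 gives C_8. So B = C_8 = 1430.
A − B = 58786 − 1430 = 57356.

57356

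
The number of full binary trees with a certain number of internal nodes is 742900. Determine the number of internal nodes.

Full binary trees with n internal nodes are counted by C_n. The Catalan number equal to 742900 is C_13.

13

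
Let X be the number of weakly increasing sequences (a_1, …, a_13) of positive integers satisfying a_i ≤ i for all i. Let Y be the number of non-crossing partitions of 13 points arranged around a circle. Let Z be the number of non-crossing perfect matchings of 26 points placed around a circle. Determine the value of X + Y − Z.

Weakly increasing sequences with a_i ≤ i biject with Dyck paths of semilength 13, so there are C_13. So X = C_13 = 742900.
The non-crossing partitions of [13] form a lattice of size C_13. So Y = C_13 = 742900.
Pairing 26 circle points by 13 non-crossing chords gives C_13 matchings. So Z = C_13 = 742900.
X + Y − Z = 742900 + 742900 − 742900 = 742900.

742900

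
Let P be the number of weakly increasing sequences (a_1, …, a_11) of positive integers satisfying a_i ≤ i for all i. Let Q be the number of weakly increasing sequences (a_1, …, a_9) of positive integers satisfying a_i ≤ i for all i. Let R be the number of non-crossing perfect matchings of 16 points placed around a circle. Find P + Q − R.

62218

Weakly increasing sequences with a_i ≤ i biject with Dyck paths of semilength 11, so there are C_11. So P = C_11 = 58786.
Such sub-staircase sequences of length n are counted by C_n; here n = 9. So Q = C_9 = 4862.
Non-crossing perfect matchings of 2n points on a circle are counted by C_n; with 16 points, n = 8. So R = C_8 = 1430.
P + Q − R = 58786 + 4862 − 1430 = 62218.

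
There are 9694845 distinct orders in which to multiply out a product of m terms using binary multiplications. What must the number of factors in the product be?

Parenthesizations of m factors are counted by C_{m−1}; 9694845 = C_15.
So the index is 15, and the number of factors is 15 + 1 = 16.

16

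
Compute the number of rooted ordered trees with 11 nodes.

16796

A rooted plane tree on 11 nodes has 10 edges, and such trees are counted by C_10.
C_10 = C(20,10)/11 = 184756/11 = 16796.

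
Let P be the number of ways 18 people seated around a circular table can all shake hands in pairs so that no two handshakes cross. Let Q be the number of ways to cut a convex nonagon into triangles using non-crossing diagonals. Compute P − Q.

Non-crossing handshake pairings of 2n people are counted by C_n; 18 people gives n = 9. So P = C_9 = 4862.
Triangulations of a convex m-gon are counted by C_{m−2}; with m = 9 this is C_7. So Q = C_7 = 429.
P − Q = 4862 − 429 = 4433.

4433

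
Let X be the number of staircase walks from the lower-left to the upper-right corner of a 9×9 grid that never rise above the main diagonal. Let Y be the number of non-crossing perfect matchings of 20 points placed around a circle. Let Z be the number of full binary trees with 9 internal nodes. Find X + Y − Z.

Monotone paths in an n×n grid that stay weakly below the diagonal are counted by C_n; here n = 9. So X = C_9 = 4862.
Pairing 20 circle points by 10 non-crossing chords gives C_10 matchings. So Y = C_10 = 16796.
Full binary trees with n internal nodes are counted by C_n; here n = 9. So Z = C_9 = 4862.
X + Y − Z = 4862 + 16796 − 4862 = 16796.

16796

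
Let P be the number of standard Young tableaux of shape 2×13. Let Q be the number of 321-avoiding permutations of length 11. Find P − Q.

684114

Standard Young tableaux of shape 2×n are counted by C_n; here n = 13. So P = C_13 = 742900.
Permutations of [n] avoiding any single length-3 pattern are counted by C_n; here n = 11. So Q = C_11 = 58786.
P − Q = 742900 − 58786 = 684114.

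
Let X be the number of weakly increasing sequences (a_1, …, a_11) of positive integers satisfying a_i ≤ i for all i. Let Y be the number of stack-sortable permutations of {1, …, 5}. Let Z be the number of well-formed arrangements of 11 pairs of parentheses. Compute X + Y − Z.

Such sub-staircase sequences of length n are counted by C_n; here n = 11. So X = C_11 = 58786.
Stack-sortable permutations are exactly the 231-avoiding ones, counted by C_n; here n = 5. So Y = C_5 = 42.
Balanced strings of n pairs of brackets are counted by C_n; here n = 11. So Z = C_11 = 58786.
X + Y − Z = 58786 + 42 − 58786 = 42.

42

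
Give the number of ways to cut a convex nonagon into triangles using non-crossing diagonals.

The number of triangulations of a 9-gon is the Catalan number C_7 (index = sides − 2).
C_7 = C(14,7)/8 = 3432/8 = 429.

429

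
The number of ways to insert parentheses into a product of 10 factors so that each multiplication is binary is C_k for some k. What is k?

9

Bracketing 10 factors into binary products is counted by C_{10−1} = C_9.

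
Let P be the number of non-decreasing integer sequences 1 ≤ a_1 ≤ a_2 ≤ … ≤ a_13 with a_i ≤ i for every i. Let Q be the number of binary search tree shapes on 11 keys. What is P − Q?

684114

Weakly increasing sequences with a_i ≤ i biject with Dyck paths of semilength 13, so there are C_13. So P = C_13 = 742900.
Binary trees (left/right distinguished) on n nodes are counted by C_n; here n = 11. So Q = C_11 = 58786.
P − Q = 742900 − 58786 = 684114.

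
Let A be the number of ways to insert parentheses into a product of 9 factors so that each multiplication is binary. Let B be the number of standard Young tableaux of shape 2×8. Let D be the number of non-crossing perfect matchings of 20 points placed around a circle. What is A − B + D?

16796

Bracketing 9 factors into binary products is counted by C_{9−1} = C_8. So A = C_8 = 1430.
By the hook-length formula (or a Dyck-path bijection), SYT of shape 2×8 number C_8. So B = C_8 = 1430.
Non-crossing perfect matchings of 2n points on a circle are counted by C_n; with 20 points, n = 10. So D = C_10 = 16796.
A − B + D = 1430 − 1430 + 16796 = 16796.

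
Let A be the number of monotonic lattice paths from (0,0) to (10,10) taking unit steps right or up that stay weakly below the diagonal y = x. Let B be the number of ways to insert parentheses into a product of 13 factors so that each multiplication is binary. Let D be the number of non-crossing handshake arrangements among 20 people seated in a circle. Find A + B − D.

Monotone paths in an n×n grid that stay weakly below the diagonal are counted by C_n; here n = 10. So A = C_10 = 16796.
Ways to associate a product of 13 factors correspond to binary trees on 13 leaves, so the count is C_12. So B = C_12 = 208012.
Non-crossing handshake pairings of 2n people are counted by C_n; 20 people gives n = 10. So D = C_10 = 16796.
A + B − D = 16796 + 208012 − 16796 = 208012.

208012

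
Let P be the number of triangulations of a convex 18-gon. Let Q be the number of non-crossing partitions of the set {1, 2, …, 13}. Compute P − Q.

A convex 18-gon is triangulated into 16 triangles, and the number of such triangulations is the Catalan number C_{18−2} = C_16. So P = C_16 = 35357670.
The non-crossing partitions of [13] form a lattice of size C_13. So Q = C_13 = 742900.
P − Q = 35357670 − 742900 = 34614770.

34614770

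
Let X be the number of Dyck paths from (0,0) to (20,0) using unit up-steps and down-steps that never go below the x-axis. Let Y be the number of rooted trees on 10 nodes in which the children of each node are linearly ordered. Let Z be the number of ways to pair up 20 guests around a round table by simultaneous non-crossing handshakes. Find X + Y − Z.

4862

Dyck paths of semilength n (length 2n) are counted by C_n; here n = 10. So X = C_10 = 16796.
A rooted plane tree on 10 nodes has 9 edges, and such trees are counted by C_9. So Y = C_9 = 4862.
Non-crossing handshake pairings of 2n people are counted by C_n; 20 people gives n = 10. So Z = C_10 = 16796.
X + Y − Z = 16796 + 4862 − 16796 = 4862.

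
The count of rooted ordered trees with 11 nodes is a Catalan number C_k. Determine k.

A rooted plane tree on 11 nodes has 10 edges, and such trees are counted by C_10.

10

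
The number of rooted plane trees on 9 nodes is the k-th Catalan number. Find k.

8

Rooted ordered (plane) trees on m nodes have m−1 edges and are counted by C_{m−1}; m = 9 gives C_8.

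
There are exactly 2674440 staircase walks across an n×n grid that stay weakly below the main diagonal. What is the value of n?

Such diagonal-avoiding paths in an n×n grid are counted by C_n. Since C_14 = 2674440, the index is 14.

14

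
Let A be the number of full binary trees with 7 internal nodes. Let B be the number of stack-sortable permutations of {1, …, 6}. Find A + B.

Full binary trees with n internal nodes are counted by C_n; here n = 7. So A = C_7 = 429.
By Knuth's characterisation, the stack-sortable permutations of length 6 are the 231-avoiders, numbering C_6. So B = C_6 = 132.
A + B = 429 + 132 = 561.

561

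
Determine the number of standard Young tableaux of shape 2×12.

Standard Young tableaux of shape 2×n are counted by C_n; here n = 12.
C_12 = 208012.

208012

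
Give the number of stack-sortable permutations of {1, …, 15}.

9694845

Stack-sortable permutations are exactly the 231-avoiding ones, counted by C_n; here n = 15.
C_15 = C_14 · 2(2·14+1)/(14+2) = 2674440 · 58/16 = 9694845.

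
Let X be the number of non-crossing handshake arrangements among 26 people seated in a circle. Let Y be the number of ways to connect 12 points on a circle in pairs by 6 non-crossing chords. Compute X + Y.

Non-crossing handshake pairings of 2n people are counted by C_n; 26 people gives n = 13. So X = C_13 = 742900.
Pairing 12 circle points by 6 non-crossing chords gives C_6 matchings. So Y = C_6 = 132.
X + Y = 742900 + 132 = 743032.

743032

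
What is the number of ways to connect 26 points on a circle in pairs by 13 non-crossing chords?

742900

Non-crossing perfect matchings of 2n points on a circle are counted by C_n; with 26 points, n = 13.
C_13 = 742900.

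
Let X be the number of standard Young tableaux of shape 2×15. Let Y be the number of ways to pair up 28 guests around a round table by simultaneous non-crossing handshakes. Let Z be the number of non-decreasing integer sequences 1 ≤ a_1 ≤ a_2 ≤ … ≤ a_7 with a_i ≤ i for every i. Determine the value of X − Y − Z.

Standard Young tableaux of shape 2×n are counted by C_n; here n = 15. So X = C_15 = 9694845.
Non-crossing handshake pairings of 2n people are counted by C_n; 28 people gives n = 14. So Y = C_14 = 2674440.
Weakly increasing sequences with a_i ≤ i biject with Dyck paths of semilength 7, so there are C_7. So Z = C_7 = 429.
X − Y − Z = 9694845 − 2674440 − 429 = 7019976.

7019976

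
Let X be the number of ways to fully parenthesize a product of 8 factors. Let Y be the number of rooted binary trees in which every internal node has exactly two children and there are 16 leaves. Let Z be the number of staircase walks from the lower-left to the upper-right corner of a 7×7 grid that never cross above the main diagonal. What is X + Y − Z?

9694845

Bracketing 8 factors into binary products is counted by C_{8−1} = C_7. So X = C_7 = 429.
A full binary tree with L leaves has L−1 internal nodes and is counted by C_{L−1}; L = 16 gives C_15. So Y = C_15 = 9694845.
Monotone paths in an n×n grid that stay weakly below the diagonal are counted by C_n; here n = 7. So Z = C_7 = 429.
X + Y − Z = 429 + 9694845 − 429 = 9694845.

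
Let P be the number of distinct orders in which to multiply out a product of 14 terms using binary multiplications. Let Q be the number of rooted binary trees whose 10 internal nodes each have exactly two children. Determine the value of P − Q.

Bracketing 14 factors into binary products is counted by C_{14−1} = C_13. So P = C_13 = 742900.
Full binary trees with n internal nodes are counted by C_n; here n = 10. So Q = C_10 = 16796.
P − Q = 742900 − 16796 = 726104.

726104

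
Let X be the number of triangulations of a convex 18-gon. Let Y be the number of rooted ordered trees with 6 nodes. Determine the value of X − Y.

The number of triangulations of an 18-gon is the Catalan number C_16 (index = sides − 2). So X = C_16 = 35357670.
A rooted plane tree on 6 nodes has 5 edges, and such trees are counted by C_5. So Y = C_5 = 42.
X − Y = 35357670 − 42 = 35357628.

35357628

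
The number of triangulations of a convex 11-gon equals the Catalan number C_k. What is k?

Triangulations of a convex m-gon are counted by C_{m−2}; with m = 11 this is C_9.

9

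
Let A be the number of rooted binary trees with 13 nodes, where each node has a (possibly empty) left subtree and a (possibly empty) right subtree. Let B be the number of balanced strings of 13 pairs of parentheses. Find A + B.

Rooted binary trees with 13 nodes (each child slot possibly empty) number C_13. So A = C_13 = 742900.
A balanced arrangement of 13 bracket pairs is a Dyck word of semilength 13, so the count is C_13. So B = C_13 = 742900.
A + B = 742900 + 742900 = 1485800.

1485800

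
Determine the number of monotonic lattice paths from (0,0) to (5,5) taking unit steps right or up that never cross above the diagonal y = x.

42

Monotone paths in an n×n grid that stay weakly below the diagonal are counted by C_n; here n = 5.
C_5 = C(10,5)/6 = 252/6 = 42.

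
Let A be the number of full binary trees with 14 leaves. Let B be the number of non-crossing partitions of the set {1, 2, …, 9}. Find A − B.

Full binary trees with 14 leaves have 14−1 = 13 internal nodes, so there are C_13 of them. So A = C_13 = 742900.
The non-crossing partitions of [9] form a lattice of size C_9. So B = C_9 = 4862.
A − B = 742900 − 4862 = 738038.

738038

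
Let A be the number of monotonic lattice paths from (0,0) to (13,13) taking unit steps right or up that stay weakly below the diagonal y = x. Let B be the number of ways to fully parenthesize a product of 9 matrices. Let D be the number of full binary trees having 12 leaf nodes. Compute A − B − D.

Sub-diagonal monotone paths from (0,0) to (13,13) biject with Dyck paths of semilength 13, giving C_13. So A = C_13 = 742900.
Parenthesizations of m factors correspond to full binary trees with m leaves, counted by C_{m−1}; m = 9 gives C_8. So B = C_8 = 1430.
Full binary trees with 12 leaves have 12−1 = 11 internal nodes, so there are C_11 of them. So D = C_11 = 58786.
A − B − D = 742900 − 1430 − 58786 = 682684.

682684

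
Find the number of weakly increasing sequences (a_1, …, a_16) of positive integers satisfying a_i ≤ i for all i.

Weakly increasing sequences with a_i ≤ i biject with Dyck paths of semilength 16, so there are C_16.
C_16 = C(32,16)/17 = 601080390/17 = 35357670.

35357670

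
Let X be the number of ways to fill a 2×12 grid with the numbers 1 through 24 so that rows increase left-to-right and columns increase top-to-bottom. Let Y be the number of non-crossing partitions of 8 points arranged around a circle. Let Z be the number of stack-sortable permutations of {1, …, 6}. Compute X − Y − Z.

206450

Standard Young tableaux of shape 2×n are counted by C_n; here n = 12. So X = C_12 = 208012.
Non-crossing partitions of an n-element set are counted by C_n; here n = 8. So Y = C_8 = 1430.
Stack-sortable permutations are exactly the 231-avoiding ones, counted by C_n; here n = 6. So Z = C_6 = 132.
X − Y − Z = 208012 − 1430 − 132 = 206450.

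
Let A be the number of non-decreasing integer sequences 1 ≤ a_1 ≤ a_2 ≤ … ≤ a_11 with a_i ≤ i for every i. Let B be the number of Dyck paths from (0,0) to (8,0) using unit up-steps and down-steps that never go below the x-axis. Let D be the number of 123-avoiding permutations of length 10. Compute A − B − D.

41976

Such sub-staircase sequences of length n are counted by C_n; here n = 11. So A = C_11 = 58786.
A Dyck path with 4 up-steps and 4 down-steps has semilength 4, so there are C_4 of them. So B = C_4 = 14.
For any fixed pattern of length 3, the pattern-avoiding permutations of [10] number C_10. So D = C_10 = 16796.
A − B − D = 58786 − 14 − 16796 = 41976.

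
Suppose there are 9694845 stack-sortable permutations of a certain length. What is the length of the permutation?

15

Stack-sortable permutations of [n] are counted by C_n; 9694845 = C_15.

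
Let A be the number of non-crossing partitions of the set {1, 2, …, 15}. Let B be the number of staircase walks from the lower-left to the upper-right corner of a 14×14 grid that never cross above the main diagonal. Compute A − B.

Non-crossing partitions of an n-element set are counted by C_n; here n = 15. So A = C_15 = 9694845.
Sub-diagonal monotone paths from (0,0) to (14,14) biject with Dyck paths of semilength 14, giving C_14. So B = C_14 = 2674440.
A − B = 9694845 − 2674440 = 7020405.

7020405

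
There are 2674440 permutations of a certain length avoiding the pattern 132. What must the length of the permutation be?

14

Permutations of [n] avoiding a fixed length-3 pattern are counted by C_n, and C_14 = 2674440.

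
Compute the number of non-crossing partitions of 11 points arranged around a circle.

58786

The non-crossing partitions of [11] form a lattice of size C_11.
C_11 = C(22,11)/12 = 705432/12 = 58786.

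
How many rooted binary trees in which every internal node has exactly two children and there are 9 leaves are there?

1430

Full binary trees with 9 leaves have 9−1 = 8 internal nodes, so there are C_8 of them.
C_8 = 1430.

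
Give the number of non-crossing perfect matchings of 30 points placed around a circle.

Pairing 30 circle points by 15 non-crossing chords gives C_15 matchings.
C_15 = C(30,15)/16 = 155117520/16 = 9694845.

9694845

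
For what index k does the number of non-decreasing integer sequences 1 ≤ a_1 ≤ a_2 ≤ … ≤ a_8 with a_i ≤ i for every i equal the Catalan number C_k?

Such sub-staircase sequences of length n are counted by C_n; here n = 8.

8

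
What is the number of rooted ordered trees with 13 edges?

742900

A rooted plane tree with 13 edges has 14 nodes, and the count is C_13.
C_13 = C(26,13)/14 = 10400600/14 = 742900.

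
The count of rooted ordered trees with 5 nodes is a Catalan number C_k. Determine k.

A rooted plane tree on 5 nodes has 4 edges, and such trees are counted by C_4.

4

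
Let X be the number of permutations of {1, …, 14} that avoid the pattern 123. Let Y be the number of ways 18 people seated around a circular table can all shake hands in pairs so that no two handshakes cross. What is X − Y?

For any fixed pattern of length 3, the pattern-avoiding permutations of [14] number C_14. So X = C_14 = 2674440.
With 18 = 2·9 people, non-crossing handshake pairings are non-crossing perfect matchings on a circle, counted by C_9. So Y = C_9 = 4862.
X − Y = 2674440 − 4862 = 2669578.

2669578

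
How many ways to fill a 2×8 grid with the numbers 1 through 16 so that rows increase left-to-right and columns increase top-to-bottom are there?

Standard Young tableaux of shape 2×n are counted by C_n; here n = 8.
C_8 = C(16,8)/9 = 12870/9 = 1430.

1430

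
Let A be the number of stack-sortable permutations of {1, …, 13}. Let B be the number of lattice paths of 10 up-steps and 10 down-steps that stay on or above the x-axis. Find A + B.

759696

By Knuth's characterisation, the stack-sortable permutations of length 13 are the 231-avoiders, numbering C_13. So A = C_13 = 742900.
Paths of 10 up- and 10 down-steps that never dip below the axis are Dyck paths; their count is C_10. So B = C_10 = 16796.
A + B = 742900 + 16796 = 759696.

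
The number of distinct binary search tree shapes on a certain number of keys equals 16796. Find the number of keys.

Binary search tree shapes on n keys are counted by C_n. Since C_10 = 16796, the index is 10.

10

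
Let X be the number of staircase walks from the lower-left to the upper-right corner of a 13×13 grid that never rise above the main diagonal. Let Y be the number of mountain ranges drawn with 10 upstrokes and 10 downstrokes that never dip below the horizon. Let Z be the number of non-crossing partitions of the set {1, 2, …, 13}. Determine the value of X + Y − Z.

Sub-diagonal monotone paths from (0,0) to (13,13) biject with Dyck paths of semilength 13, giving C_13. So X = C_13 = 742900.
Paths of 10 up- and 10 down-steps that never dip below the axis are Dyck paths; their count is C_10. So Y = C_10 = 16796.
Non-crossing partitions of an n-element set are counted by C_n; here n = 13. So Z = C_13 = 742900.
X + Y − Z = 742900 + 16796 − 742900 = 16796.

16796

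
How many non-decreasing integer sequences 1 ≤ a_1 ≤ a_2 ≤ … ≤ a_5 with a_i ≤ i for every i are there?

42

Weakly increasing sequences with a_i ≤ i biject with Dyck paths of semilength 5, so there are C_5.
C_5 = C(10,5)/6 = 252/6 = 42.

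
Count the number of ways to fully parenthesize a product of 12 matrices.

Bracketing 12 factors into binary products is counted by C_{12−1} = C_11.
C_11 = C(22,11)/12 = 705432/12 = 58786.

58786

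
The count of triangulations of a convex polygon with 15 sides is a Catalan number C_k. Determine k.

13

Triangulations of a convex m-gon are counted by C_{m−2}; with m = 15 this is C_13.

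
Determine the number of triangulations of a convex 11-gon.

The number of triangulations of an 11-gon is the Catalan number C_9 (index = sides − 2).
C_9 = 4862.

4862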